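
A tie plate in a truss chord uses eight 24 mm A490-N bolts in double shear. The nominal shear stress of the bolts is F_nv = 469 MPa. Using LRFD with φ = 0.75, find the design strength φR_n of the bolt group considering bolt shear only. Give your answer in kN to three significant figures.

A_b = π × 24² / 4 = 452.4 mm².
R_n = F_nv · A_b · n · n_s = 469 × 452.4 × 8 × 2 / 1000 = 3395 kN.
Design strength φR_n = 0.75 × 3395 = 2550 kN.

2550 kN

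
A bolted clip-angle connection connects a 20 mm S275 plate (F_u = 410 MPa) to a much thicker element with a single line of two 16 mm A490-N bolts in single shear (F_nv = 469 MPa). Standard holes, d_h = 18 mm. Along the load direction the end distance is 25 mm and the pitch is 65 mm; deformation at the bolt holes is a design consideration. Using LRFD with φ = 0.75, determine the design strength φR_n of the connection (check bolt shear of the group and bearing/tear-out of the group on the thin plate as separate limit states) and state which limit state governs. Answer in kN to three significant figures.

Bolt shear: A_b = π·16²/4 = 201.1 mm²; R_n = 469 × 201.1 × 2 × 1 / 1000 = 188.6 kN → 0.75 × 188.6 = 141 kN.
Bearing (1.2 l_c t F_u ≤ 2.4 d t F_u): upper limit = 2.4·16·20·410 / 1000 = 314.9 kN.
  Edge l_c = 25 − 18/2 = 16 → r_n = 157.4 kN; interior l_c = 65 − 18 = 47 → r_n = 314.9 kN.
  R_n,bearing = 1·157.4 + 1·314.9 = 472.3 kN → 0.75 × 472.3 = 354 kN.
Bolt shear governs: 141 kN.

141 kN (bolt shear governs)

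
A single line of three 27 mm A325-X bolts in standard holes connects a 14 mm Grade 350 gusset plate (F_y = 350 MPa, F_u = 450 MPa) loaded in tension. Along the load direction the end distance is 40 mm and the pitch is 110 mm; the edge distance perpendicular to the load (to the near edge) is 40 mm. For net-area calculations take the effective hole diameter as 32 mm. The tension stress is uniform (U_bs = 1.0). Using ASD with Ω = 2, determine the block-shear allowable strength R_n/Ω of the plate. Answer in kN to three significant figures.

Shear plane L_v = 40 + 2·110 = 260 mm; A_gv = 260 × 14 = 3640 mm².
A_nv = (260 − 2.5·32) × 14 = 2520 mm².
A_nt = (40 − 0.5·32) × 14 = 336 mm².
0.6 F_u A_nv = 680.4 kN; 0.6 F_y A_gv = 764.4 kN → shear rupture governs the shear term.
R_n = 680.4 + 1.0 × 450 × 336 / 1000 = 831.6 kN.
Allowable strength R_n/Ω = 831.6 / 2 = 416 kN.

416 kN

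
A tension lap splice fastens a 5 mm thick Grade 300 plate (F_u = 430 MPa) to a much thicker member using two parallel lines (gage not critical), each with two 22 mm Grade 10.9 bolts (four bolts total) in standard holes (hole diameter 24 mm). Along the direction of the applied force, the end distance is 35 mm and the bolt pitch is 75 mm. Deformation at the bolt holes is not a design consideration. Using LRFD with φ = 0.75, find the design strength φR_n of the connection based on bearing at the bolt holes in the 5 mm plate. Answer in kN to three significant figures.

324 kN

Per bolt r_n = 1.5 l_c t F_u ≤ 3.0 d t F_u; upper limit = 3.0 × 22 × 5 × 430 / 1000 = 141.9 kN.
Edge bolt: l_c = 35 − 24/2 = 23 mm → 1.5 × 23 × 5 × 430 / 1000 = 74.17 → r_n = 74.17 kN.
Interior bolts: l_c = 75 − 24 = 51 mm → 1.5 × 51 × 5 × 430 / 1000 = 164.5 → r_n = 141.9 kN.
R_n = 2 × 74.17 + 2 × 141.9 = 432.1 kN.
Design strength φR_n = 0.75 × 432.1 = 324 kN.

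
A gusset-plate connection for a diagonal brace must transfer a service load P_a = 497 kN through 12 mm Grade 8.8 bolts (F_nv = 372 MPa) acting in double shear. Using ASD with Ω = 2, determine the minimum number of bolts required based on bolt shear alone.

12 bolts

A_b = π·12²/4 = 113.1 mm².
Per-bolt allowable strength R_n/Ω = 372 × 113.1 × 2 / 1000 / 2 = 42.07 kN.
n ≥ 497 / 42.07 = 11.81 → use 12 bolts.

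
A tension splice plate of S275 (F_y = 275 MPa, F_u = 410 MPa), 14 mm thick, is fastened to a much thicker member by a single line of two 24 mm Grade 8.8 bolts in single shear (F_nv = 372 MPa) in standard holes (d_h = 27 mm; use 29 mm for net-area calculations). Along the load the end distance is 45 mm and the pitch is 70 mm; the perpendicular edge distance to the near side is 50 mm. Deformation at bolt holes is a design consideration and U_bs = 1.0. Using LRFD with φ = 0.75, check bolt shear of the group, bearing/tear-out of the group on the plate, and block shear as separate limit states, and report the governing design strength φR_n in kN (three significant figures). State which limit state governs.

Bolt shear: A_b = π·24²/4 = 452.4 mm²; R_n = 372 × 452.4 × 2 × 1 / 1000 = 336.6 kN → 0.75 × 336.6 = 252 kN.
Bearing: edge l_c = 31.5, r_n = 217 kN; interior l_c = 43, r_n = 296.2 kN; R_n = 217 + 1·296.2 = 513.2 kN → 385 kN.
Block shear: A_gv = 1610, A_nv = 1001, A_nt = 497 mm²; R_n = min(0.6F_uA_nv, 0.6F_yA_gv) + U_bs·F_u·A_nt = 450 kN → 338 kN.
Bolt shear governs: 252 kN.

252 kN (bolt shear governs)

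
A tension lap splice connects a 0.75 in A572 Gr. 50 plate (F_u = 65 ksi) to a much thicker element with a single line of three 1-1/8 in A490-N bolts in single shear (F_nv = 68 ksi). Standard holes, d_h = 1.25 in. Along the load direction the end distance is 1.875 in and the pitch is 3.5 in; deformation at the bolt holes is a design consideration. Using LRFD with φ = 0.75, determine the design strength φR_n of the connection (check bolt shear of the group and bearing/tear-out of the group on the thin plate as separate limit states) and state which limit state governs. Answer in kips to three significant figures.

Bolt shear: A_b = π·1.125²/4 = 0.994 in²; R_n = 68 × 0.994 × 3 × 1 = 202.8 kips → 0.75 × 202.8 = 152 kips.
Bearing (1.2 l_c t F_u ≤ 2.4 d t F_u): upper limit = 2.4·1.125·0.75·65 = 131.6 kips.
  Edge l_c = 1.875 − 1.25/2 = 1.25 → r_n = 73.12 kips; interior l_c = 3.5 − 1.25 = 2.25 → r_n = 131.6 kips.
  R_n,bearing = 1·73.12 + 2·131.6 = 336.4 kips → 0.75 × 336.4 = 252 kips.
Bolt shear governs: 152 kips.

152 kips (bolt shear governs)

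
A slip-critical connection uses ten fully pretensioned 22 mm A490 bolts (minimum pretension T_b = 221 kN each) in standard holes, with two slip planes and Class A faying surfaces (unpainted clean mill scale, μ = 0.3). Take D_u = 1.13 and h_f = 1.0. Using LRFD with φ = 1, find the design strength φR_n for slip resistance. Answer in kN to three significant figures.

1500 kN

R_n = μ · D_u · h_f · T_b · n_s · n_b = 0.3 × 1.13 × 1.0 × 221 × 2 × 10 = 1498 kN.
Design strength φR_n = 1 × 1498 = 1500 kN.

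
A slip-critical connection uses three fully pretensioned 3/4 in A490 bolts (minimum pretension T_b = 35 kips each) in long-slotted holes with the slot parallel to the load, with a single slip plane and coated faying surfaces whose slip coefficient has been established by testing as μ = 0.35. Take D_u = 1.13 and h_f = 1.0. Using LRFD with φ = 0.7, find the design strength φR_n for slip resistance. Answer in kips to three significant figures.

29.1 kips

R_n = μ · D_u · h_f · T_b · n_s · n_b = 0.35 × 1.13 × 1.0 × 35 × 1 × 3 = 41.53 kips.
Design strength φR_n = 0.7 × 41.53 = 29.1 kips.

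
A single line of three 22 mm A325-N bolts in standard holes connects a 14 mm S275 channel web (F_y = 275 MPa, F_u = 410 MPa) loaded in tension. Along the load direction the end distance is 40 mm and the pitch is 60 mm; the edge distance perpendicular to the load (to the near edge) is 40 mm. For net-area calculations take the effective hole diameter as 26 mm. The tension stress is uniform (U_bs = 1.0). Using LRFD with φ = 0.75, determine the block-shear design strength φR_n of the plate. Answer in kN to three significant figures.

Shear plane L_v = 40 + 2·60 = 160 mm; A_gv = 160 × 14 = 2240 mm².
A_nv = (160 − 2.5·26) × 14 = 1330 mm².
A_nt = (40 − 0.5·26) × 14 = 378 mm².
0.6 F_u A_nv = 327.2 kN; 0.6 F_y A_gv = 369.6 kN → shear rupture governs the shear term.
R_n = 327.2 + 1.0 × 410 × 378 / 1000 = 482.2 kN.
Design strength φR_n = 0.75 × 482.2 = 362 kN.

362 kN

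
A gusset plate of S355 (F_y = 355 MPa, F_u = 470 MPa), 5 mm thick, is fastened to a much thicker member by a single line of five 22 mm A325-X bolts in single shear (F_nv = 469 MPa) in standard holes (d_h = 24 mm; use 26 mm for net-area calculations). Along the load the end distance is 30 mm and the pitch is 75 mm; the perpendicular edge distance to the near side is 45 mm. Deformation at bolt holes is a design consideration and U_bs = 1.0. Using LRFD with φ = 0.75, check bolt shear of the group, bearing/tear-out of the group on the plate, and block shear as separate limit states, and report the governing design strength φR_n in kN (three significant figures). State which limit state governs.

Bolt shear: A_b = π·22²/4 = 380.1 mm²; R_n = 469 × 380.1 × 5 × 1 / 1000 = 891.4 kN → 0.75 × 891.4 = 669 kN.
Bearing: edge l_c = 18, r_n = 50.76 kN; interior l_c = 51, r_n = 124.1 kN; R_n = 50.76 + 4·124.1 = 547.1 kN → 410 kN.
Block shear: A_gv = 1650, A_nv = 1065, A_nt = 160 mm²; R_n = min(0.6F_uA_nv, 0.6F_yA_gv) + U_bs·F_u·A_nt = 375.5 kN → 282 kN.
Block shear governs: 282 kN.

282 kN (block shear governs)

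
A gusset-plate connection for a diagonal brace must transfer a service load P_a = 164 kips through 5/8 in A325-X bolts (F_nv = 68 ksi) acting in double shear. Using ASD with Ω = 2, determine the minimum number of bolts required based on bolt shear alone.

8 bolts

A_b = π·0.625²/4 = 0.3068 in².
Per-bolt allowable strength R_n/Ω = 68 × 0.3068 × 2 / 2 = 20.86 kips.
n ≥ 164 / 20.86 = 7.861 → use 8 bolts.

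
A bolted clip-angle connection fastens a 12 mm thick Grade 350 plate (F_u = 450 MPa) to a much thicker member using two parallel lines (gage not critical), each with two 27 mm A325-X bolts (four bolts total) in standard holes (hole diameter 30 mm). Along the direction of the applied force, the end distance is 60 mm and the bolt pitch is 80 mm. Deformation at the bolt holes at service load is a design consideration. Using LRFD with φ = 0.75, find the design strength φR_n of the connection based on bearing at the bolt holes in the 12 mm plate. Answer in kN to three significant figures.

Per bolt r_n = 1.2 l_c t F_u ≤ 2.4 d t F_u; upper limit = 2.4 × 27 × 12 × 450 / 1000 = 349.9 kN.
Edge bolt: l_c = 60 − 30/2 = 45 mm → 1.2 × 45 × 12 × 450 / 1000 = 291.6 → r_n = 291.6 kN.
Interior bolts: l_c = 80 − 30 = 50 mm → 1.2 × 50 × 12 × 450 / 1000 = 324 → r_n = 324 kN.
R_n = 2 × 291.6 + 2 × 324 = 1231 kN.
Design strength φR_n = 0.75 × 1231 = 923 kN.

923 kN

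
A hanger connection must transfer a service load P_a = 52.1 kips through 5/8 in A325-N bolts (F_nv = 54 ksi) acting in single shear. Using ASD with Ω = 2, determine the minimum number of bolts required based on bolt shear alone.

A_b = π·0.625²/4 = 0.3068 in².
Per-bolt allowable strength R_n/Ω = 54 × 0.3068 × 1 / 2 = 8.283 kips.
n ≥ 52.1 / 8.283 = 6.29 → use 7 bolts.

7 bolts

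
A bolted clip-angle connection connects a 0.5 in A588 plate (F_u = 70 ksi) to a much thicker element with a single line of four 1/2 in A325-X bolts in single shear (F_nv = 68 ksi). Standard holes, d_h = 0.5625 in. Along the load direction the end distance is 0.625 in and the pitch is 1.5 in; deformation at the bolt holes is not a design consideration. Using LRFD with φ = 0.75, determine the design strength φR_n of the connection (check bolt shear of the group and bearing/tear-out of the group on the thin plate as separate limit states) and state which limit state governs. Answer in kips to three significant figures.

40.1 kips (bolt shear governs)

Bolt shear: A_b = π·0.5²/4 = 0.1963 in²; R_n = 68 × 0.1963 × 4 × 1 = 53.41 kips → 0.75 × 53.41 = 40.1 kips.
Bearing (1.5 l_c t F_u ≤ 3.0 d t F_u): upper limit = 3.0·0.5·0.5·70 = 52.5 kips.
  Edge l_c = 0.625 − 0.5625/2 = 0.3438 → r_n = 18.05 kips; interior l_c = 1.5 − 0.5625 = 0.9375 → r_n = 49.22 kips.
  R_n,bearing = 1·18.05 + 3·49.22 = 165.7 kips → 0.75 × 165.7 = 124 kips.
Bolt shear governs: 40.1 kips.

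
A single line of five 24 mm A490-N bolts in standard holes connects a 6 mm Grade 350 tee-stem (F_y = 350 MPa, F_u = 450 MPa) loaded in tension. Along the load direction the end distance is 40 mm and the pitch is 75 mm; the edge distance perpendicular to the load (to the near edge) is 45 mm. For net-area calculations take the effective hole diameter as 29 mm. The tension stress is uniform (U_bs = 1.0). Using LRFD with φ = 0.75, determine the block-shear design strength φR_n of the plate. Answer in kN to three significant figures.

316 kN

Shear plane L_v = 40 + 4·75 = 340 mm; A_gv = 340 × 6 = 2040 mm².
A_nv = (340 − 4.5·29) × 6 = 1257 mm².
A_nt = (45 − 0.5·29) × 6 = 183 mm².
0.6 F_u A_nv = 339.4 kN; 0.6 F_y A_gv = 428.4 kN → shear rupture governs the shear term.
R_n = 339.4 + 1.0 × 450 × 183 / 1000 = 421.7 kN.
Design strength φR_n = 0.75 × 421.7 = 316 kN.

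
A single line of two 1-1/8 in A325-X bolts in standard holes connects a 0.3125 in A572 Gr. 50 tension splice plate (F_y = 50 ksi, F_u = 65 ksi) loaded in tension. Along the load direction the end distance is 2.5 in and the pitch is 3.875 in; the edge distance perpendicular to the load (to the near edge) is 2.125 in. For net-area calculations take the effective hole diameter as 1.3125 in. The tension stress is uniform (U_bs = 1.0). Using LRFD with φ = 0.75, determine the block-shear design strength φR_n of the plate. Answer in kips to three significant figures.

Shear plane L_v = 2.5 + 1·3.875 = 6.375 in; A_gv = 6.375 × 0.3125 = 1.992 in².
A_nv = (6.375 − 1.5·1.3125) × 0.3125 = 1.377 in².
A_nt = (2.125 − 0.5·1.3125) × 0.3125 = 0.459 in².
0.6 F_u A_nv = 53.7 kips; 0.6 F_y A_gv = 59.77 kips → shear rupture governs the shear term.
R_n = 53.7 + 1.0 × 65 × 0.459 = 83.54 kips.
Design strength φR_n = 0.75 × 83.54 = 62.7 kips.

62.7 kips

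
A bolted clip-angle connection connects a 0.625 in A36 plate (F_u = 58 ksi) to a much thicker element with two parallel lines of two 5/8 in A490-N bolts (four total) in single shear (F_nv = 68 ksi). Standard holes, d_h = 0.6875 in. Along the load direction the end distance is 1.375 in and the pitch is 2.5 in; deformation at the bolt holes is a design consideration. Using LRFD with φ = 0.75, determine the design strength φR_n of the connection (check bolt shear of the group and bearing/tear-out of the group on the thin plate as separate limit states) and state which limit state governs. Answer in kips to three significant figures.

62.6 kips (bolt shear governs)

Bolt shear: A_b = π·0.625²/4 = 0.3068 in²; R_n = 68 × 0.3068 × 4 × 1 = 83.45 kips → 0.75 × 83.45 = 62.6 kips.
Bearing (1.2 l_c t F_u ≤ 2.4 d t F_u): upper limit = 2.4·0.625·0.625·58 = 54.38 kips.
  Edge l_c = 1.375 − 0.6875/2 = 1.031 → r_n = 44.86 kips; interior l_c = 2.5 − 0.6875 = 1.812 → r_n = 54.38 kips.
  R_n,bearing = 2·44.86 + 2·54.38 = 198.5 kips → 0.75 × 198.5 = 149 kips.
Bolt shear governs: 62.6 kips.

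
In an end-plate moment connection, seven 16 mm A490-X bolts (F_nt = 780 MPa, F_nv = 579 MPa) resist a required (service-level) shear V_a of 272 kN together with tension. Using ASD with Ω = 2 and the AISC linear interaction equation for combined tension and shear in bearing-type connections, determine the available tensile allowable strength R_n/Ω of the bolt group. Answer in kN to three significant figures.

A_b = π·16²/4 = 201.1 mm²; f_rv = 272 × 1000 / (7 × 201.1) = 193.3 MPa.
F'_nt = 1.3 F_nt − (Ω F_nt / F_nv) f_rv = 1.3·780 − (2·780/579)·193.3 = 493.3 MPa, capped at F_nt → F'_nt = 493.3 MPa.
R_n = F'_nt · A_b · n = 493.3 × 201.1 × 7 / 1000 = 694.3 kN.
Allowable strength R_n/Ω = 694.3 / 2 = 347 kN.

347 kN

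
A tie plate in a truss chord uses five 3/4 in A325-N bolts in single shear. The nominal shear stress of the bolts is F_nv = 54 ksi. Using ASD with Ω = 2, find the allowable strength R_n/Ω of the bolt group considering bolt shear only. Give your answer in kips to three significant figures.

59.6 kips

A_b = π × 0.75² / 4 = 0.4418 in².
R_n = F_nv · A_b · n · n_s = 54 × 0.4418 × 5 × 1 = 119.3 kips.
Allowable strength R_n/Ω = 119.3 / 2 = 59.6 kips.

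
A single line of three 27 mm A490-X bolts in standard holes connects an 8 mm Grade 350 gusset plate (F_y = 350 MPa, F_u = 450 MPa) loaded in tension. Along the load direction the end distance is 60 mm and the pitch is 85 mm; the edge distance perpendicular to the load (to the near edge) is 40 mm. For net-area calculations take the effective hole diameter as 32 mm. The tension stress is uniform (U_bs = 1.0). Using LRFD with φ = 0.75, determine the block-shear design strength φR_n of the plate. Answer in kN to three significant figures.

Shear plane L_v = 60 + 2·85 = 230 mm; A_gv = 230 × 8 = 1840 mm².
A_nv = (230 − 2.5·32) × 8 = 1200 mm².
A_nt = (40 − 0.5·32) × 8 = 192 mm².
0.6 F_u A_nv = 324 kN; 0.6 F_y A_gv = 386.4 kN → shear rupture governs the shear term.
R_n = 324 + 1.0 × 450 × 192 / 1000 = 410.4 kN.
Design strength φR_n = 0.75 × 410.4 = 308 kN.

308 kN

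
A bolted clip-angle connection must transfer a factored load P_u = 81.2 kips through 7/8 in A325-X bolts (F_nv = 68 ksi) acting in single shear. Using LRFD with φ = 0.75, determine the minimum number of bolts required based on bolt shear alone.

A_b = π·0.875²/4 = 0.6013 in².
Per-bolt design strength φR_n = 0.75 × 68 × 0.6013 × 1 = 30.67 kips.
n ≥ 81.2 / 30.67 = 2.648 → use 3 bolts.

3 bolts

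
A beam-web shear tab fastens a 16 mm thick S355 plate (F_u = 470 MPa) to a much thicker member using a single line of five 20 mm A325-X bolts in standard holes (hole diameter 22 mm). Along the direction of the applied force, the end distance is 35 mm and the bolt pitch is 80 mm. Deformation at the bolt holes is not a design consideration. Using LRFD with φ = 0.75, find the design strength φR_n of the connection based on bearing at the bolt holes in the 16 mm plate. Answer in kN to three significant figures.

Per bolt r_n = 1.5 l_c t F_u ≤ 3.0 d t F_u; upper limit = 3.0 × 20 × 16 × 470 / 1000 = 451.2 kN.
Edge bolt: l_c = 35 − 22/2 = 24 mm → 1.5 × 24 × 16 × 470 / 1000 = 270.7 → r_n = 270.7 kN.
Interior bolts: l_c = 80 − 22 = 58 mm → 1.5 × 58 × 16 × 470 / 1000 = 654.2 → r_n = 451.2 kN.
R_n = 1 × 270.7 + 4 × 451.2 = 2076 kN.
Design strength φR_n = 0.75 × 2076 = 1560 kN.

1560 kN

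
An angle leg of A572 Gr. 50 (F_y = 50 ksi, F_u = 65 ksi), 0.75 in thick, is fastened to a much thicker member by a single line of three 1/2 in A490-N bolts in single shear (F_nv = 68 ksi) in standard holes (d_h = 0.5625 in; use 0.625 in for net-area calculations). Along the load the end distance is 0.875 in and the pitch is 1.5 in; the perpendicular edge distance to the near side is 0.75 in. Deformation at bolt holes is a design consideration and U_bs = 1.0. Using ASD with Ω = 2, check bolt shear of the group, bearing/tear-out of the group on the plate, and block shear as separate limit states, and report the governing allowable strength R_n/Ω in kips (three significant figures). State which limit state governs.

20 kips (bolt shear governs)

Bolt shear: A_b = π·0.5²/4 = 0.1963 in²; R_n = 68 × 0.1963 × 3 × 1 = 40.06 kips → 40.06 / 2 = 20 kips.
Bearing: edge l_c = 0.5938, r_n = 34.73 kips; interior l_c = 0.9375, r_n = 54.84 kips; R_n = 34.73 + 2·54.84 = 144.4 kips → 72.2 kips.
Block shear: A_gv = 2.906, A_nv = 1.734, A_nt = 0.3281 in²; R_n = min(0.6F_uA_nv, 0.6F_yA_gv) + U_bs·F_u·A_nt = 88.97 kips → 44.5 kips.
Bolt shear governs: 20 kips.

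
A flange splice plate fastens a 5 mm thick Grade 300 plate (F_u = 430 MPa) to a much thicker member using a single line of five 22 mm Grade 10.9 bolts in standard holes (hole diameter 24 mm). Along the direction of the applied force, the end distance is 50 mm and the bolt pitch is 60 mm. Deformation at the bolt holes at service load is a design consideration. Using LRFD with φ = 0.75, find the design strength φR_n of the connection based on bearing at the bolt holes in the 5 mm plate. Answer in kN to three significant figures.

Per bolt r_n = 1.2 l_c t F_u ≤ 2.4 d t F_u; upper limit = 2.4 × 22 × 5 × 430 / 1000 = 113.5 kN.
Edge bolt: l_c = 50 − 24/2 = 38 mm → 1.2 × 38 × 5 × 430 / 1000 = 98.04 → r_n = 98.04 kN.
Interior bolts: l_c = 60 − 24 = 36 mm → 1.2 × 36 × 5 × 430 / 1000 = 92.88 → r_n = 92.88 kN.
R_n = 1 × 98.04 + 4 × 92.88 = 469.6 kN.
Design strength φR_n = 0.75 × 469.6 = 352 kN.

352 kN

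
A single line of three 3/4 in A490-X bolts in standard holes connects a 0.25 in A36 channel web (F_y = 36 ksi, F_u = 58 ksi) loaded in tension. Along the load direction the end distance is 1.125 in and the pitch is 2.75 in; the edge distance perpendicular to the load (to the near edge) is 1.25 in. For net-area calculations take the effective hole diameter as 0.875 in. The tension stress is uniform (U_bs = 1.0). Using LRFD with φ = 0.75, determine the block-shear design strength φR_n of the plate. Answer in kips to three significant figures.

35.7 kips

Shear plane L_v = 1.125 + 2·2.75 = 6.625 in; A_gv = 6.625 × 0.25 = 1.656 in².
A_nv = (6.625 − 2.5·0.875) × 0.25 = 1.109 in².
A_nt = (1.25 − 0.5·0.875) × 0.25 = 0.2031 in².
0.6 F_u A_nv = 38.61 kips; 0.6 F_y A_gv = 35.77 kips → shear yielding governs the shear term.
R_n = 35.77 + 1.0 × 58 × 0.2031 = 47.56 kips.
Design strength φR_n = 0.75 × 47.56 = 35.7 kips.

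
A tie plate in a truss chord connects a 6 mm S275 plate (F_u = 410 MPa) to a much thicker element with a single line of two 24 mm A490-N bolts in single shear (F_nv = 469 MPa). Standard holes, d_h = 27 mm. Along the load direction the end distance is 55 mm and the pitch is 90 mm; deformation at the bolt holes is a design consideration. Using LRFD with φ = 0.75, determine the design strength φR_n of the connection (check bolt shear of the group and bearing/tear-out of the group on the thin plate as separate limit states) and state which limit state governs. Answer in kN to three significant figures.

198 kN (bearing governs)

Bolt shear: A_b = π·24²/4 = 452.4 mm²; R_n = 469 × 452.4 × 2 × 1 / 1000 = 424.3 kN → 0.75 × 424.3 = 318 kN.
Bearing (1.2 l_c t F_u ≤ 2.4 d t F_u): upper limit = 2.4·24·6·410 / 1000 = 141.7 kN.
  Edge l_c = 55 − 27/2 = 41.5 → r_n = 122.5 kN; interior l_c = 90 − 27 = 63 → r_n = 141.7 kN.
  R_n,bearing = 1·122.5 + 1·141.7 = 264.2 kN → 0.75 × 264.2 = 198 kN.
Bearing governs: 198 kN.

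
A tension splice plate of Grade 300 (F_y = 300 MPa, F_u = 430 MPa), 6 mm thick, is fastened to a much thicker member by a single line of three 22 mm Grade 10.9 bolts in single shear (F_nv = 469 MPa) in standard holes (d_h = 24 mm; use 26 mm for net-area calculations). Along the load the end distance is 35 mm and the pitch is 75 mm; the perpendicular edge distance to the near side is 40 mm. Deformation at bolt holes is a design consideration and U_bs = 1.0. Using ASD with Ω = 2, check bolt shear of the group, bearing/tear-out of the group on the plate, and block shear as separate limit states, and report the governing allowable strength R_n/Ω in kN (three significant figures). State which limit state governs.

128 kN (block shear governs)

Bolt shear: A_b = π·22²/4 = 380.1 mm²; R_n = 469 × 380.1 × 3 × 1 / 1000 = 534.8 kN → 534.8 / 2 = 267 kN.
Bearing: edge l_c = 23, r_n = 71.21 kN; interior l_c = 51, r_n = 136.2 kN; R_n = 71.21 + 2·136.2 = 343.7 kN → 172 kN.
Block shear: A_gv = 1110, A_nv = 720, A_nt = 162 mm²; R_n = min(0.6F_uA_nv, 0.6F_yA_gv) + U_bs·F_u·A_nt = 255.4 kN → 128 kN.
Block shear governs: 128 kN.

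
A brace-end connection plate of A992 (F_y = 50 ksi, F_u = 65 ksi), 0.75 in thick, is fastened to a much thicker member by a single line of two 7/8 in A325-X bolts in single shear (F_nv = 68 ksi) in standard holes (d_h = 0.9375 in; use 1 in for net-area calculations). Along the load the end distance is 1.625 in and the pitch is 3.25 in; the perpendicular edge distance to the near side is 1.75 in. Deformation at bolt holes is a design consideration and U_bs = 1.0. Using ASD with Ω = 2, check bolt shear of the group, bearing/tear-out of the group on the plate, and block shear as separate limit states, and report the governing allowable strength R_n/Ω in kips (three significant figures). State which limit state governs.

Bolt shear: A_b = π·0.875²/4 = 0.6013 in²; R_n = 68 × 0.6013 × 2 × 1 = 81.78 kips → 81.78 / 2 = 40.9 kips.
Bearing: edge l_c = 1.156, r_n = 67.64 kips; interior l_c = 2.312, r_n = 102.4 kips; R_n = 67.64 + 1·102.4 = 170 kips → 85 kips.
Block shear: A_gv = 3.656, A_nv = 2.531, A_nt = 0.9375 in²; R_n = min(0.6F_uA_nv, 0.6F_yA_gv) + U_bs·F_u·A_nt = 159.7 kips → 79.8 kips.
Bolt shear governs: 40.9 kips.

40.9 kips (bolt shear governs)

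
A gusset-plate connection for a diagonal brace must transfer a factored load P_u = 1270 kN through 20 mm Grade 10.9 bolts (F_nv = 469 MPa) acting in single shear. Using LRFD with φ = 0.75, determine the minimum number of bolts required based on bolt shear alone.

12 bolts

A_b = π·20²/4 = 314.2 mm².
Per-bolt design strength φR_n = 0.75 × 469 × 314.2 × 1 / 1000 = 110.5 kN.
n ≥ 1270 / 110.5 = 11.49 → use 12 bolts.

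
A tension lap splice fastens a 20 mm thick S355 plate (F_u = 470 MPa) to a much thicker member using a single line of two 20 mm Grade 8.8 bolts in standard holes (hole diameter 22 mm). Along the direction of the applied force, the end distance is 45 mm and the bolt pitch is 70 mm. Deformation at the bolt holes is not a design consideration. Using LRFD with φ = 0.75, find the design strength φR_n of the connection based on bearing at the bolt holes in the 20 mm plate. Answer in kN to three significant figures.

783 kN

Per bolt r_n = 1.5 l_c t F_u ≤ 3.0 d t F_u; upper limit = 3.0 × 20 × 20 × 470 / 1000 = 564 kN.
Edge bolt: l_c = 45 − 22/2 = 34 mm → 1.5 × 34 × 20 × 470 / 1000 = 479.4 → r_n = 479.4 kN.
Interior bolts: l_c = 70 − 22 = 48 mm → 1.5 × 48 × 20 × 470 / 1000 = 676.8 → r_n = 564 kN.
R_n = 1 × 479.4 + 1 × 564 = 1043 kN.
Design strength φR_n = 0.75 × 1043 = 783 kN.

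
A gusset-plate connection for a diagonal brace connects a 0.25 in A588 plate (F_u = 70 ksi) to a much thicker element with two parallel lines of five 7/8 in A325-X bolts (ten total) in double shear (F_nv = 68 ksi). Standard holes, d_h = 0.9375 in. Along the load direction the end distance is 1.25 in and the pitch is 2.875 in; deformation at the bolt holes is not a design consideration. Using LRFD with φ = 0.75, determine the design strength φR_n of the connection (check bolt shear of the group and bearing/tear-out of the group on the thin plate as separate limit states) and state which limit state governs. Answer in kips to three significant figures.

Bolt shear: A_b = π·0.875²/4 = 0.6013 in²; R_n = 68 × 0.6013 × 10 × 2 = 817.8 kips → 0.75 × 817.8 = 613 kips.
Bearing (1.5 l_c t F_u ≤ 3.0 d t F_u): upper limit = 3.0·0.875·0.25·70 = 45.94 kips.
  Edge l_c = 1.25 − 0.9375/2 = 0.7812 → r_n = 20.51 kips; interior l_c = 2.875 − 0.9375 = 1.938 → r_n = 45.94 kips.
  R_n,bearing = 2·20.51 + 8·45.94 = 408.5 kips → 0.75 × 408.5 = 306 kips.
Bearing governs: 306 kips.

306 kips (bearing governs)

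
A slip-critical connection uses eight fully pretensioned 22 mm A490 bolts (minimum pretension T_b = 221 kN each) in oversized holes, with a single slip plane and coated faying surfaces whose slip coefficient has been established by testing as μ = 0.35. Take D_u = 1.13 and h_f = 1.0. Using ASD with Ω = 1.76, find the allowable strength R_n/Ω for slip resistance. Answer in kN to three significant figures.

R_n = μ · D_u · h_f · T_b · n_s · n_b = 0.35 × 1.13 × 1.0 × 221 × 1 × 8 = 699.2 kN.
Allowable strength R_n/Ω = 699.2 / 1.76 = 397 kN.

397 kN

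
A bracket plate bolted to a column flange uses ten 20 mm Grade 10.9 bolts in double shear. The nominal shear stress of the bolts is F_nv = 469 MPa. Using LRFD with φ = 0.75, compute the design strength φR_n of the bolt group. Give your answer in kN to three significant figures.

2210 kN

A_b = π × 20² / 4 = 314.2 mm².
R_n = F_nv · A_b · n · n_s = 469 × 314.2 × 10 × 2 / 1000 = 2947 kN.
Design strength φR_n = 0.75 × 2947 = 2210 kN.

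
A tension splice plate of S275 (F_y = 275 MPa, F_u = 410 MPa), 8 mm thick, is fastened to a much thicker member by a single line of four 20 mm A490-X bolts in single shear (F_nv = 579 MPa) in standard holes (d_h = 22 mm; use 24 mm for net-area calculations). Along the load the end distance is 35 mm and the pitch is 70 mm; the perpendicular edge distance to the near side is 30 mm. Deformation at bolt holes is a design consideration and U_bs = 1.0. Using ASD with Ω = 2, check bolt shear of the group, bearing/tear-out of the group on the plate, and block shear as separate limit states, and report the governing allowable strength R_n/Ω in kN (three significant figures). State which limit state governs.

188 kN (block shear governs)

Bolt shear: A_b = π·20²/4 = 314.2 mm²; R_n = 579 × 314.2 × 4 × 1 / 1000 = 727.6 kN → 727.6 / 2 = 364 kN.
Bearing: edge l_c = 24, r_n = 94.46 kN; interior l_c = 48, r_n = 157.4 kN; R_n = 94.46 + 3·157.4 = 566.8 kN → 283 kN.
Block shear: A_gv = 1960, A_nv = 1288, A_nt = 144 mm²; R_n = min(0.6F_uA_nv, 0.6F_yA_gv) + U_bs·F_u·A_nt = 375.9 kN → 188 kN.
Block shear governs: 188 kN.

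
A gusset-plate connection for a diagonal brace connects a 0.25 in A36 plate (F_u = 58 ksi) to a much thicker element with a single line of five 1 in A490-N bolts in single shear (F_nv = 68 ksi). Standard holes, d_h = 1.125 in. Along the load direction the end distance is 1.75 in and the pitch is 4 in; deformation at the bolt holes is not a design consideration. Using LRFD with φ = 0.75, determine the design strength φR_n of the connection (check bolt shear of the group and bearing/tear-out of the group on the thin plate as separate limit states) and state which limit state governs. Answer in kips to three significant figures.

150 kips (bearing governs)

Bolt shear: A_b = π·1²/4 = 0.7854 in²; R_n = 68 × 0.7854 × 5 × 1 = 267 kips → 0.75 × 267 = 200 kips.
Bearing (1.5 l_c t F_u ≤ 3.0 d t F_u): upper limit = 3.0·1·0.25·58 = 43.5 kips.
  Edge l_c = 1.75 − 1.125/2 = 1.188 → r_n = 25.83 kips; interior l_c = 4 − 1.125 = 2.875 → r_n = 43.5 kips.
  R_n,bearing = 1·25.83 + 4·43.5 = 199.8 kips → 0.75 × 199.8 = 150 kips.
Bearing governs: 150 kips.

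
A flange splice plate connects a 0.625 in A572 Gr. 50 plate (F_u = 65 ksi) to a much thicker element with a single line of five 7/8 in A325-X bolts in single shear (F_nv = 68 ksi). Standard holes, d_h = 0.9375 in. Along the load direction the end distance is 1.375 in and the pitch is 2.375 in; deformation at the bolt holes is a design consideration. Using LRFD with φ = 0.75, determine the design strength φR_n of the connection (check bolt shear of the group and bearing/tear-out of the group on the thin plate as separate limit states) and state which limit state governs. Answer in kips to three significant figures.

Bolt shear: A_b = π·0.875²/4 = 0.6013 in²; R_n = 68 × 0.6013 × 5 × 1 = 204.4 kips → 0.75 × 204.4 = 153 kips.
Bearing (1.2 l_c t F_u ≤ 2.4 d t F_u): upper limit = 2.4·0.875·0.625·65 = 85.31 kips.
  Edge l_c = 1.375 − 0.9375/2 = 0.9062 → r_n = 44.18 kips; interior l_c = 2.375 − 0.9375 = 1.438 → r_n = 70.08 kips.
  R_n,bearing = 1·44.18 + 4·70.08 = 324.5 kips → 0.75 × 324.5 = 243 kips.
Bolt shear governs: 153 kips.

153 kips (bolt shear governs)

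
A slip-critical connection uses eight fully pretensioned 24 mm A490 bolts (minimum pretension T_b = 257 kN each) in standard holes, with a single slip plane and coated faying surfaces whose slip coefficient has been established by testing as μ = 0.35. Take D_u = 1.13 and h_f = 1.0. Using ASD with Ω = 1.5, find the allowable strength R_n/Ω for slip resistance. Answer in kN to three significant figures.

542 kN

R_n = μ · D_u · h_f · T_b · n_s · n_b = 0.35 × 1.13 × 1.0 × 257 × 1 × 8 = 813.1 kN.
Allowable strength R_n/Ω = 813.1 / 1.5 = 542 kN.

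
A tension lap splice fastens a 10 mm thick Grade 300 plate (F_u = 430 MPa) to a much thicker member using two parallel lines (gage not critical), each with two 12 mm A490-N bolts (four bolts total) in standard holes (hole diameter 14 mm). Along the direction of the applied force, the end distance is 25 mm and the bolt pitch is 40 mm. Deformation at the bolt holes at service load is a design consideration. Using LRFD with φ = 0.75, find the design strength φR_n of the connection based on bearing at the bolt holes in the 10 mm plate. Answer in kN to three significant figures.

Per bolt r_n = 1.2 l_c t F_u ≤ 2.4 d t F_u; upper limit = 2.4 × 12 × 10 × 430 / 1000 = 123.8 kN.
Edge bolt: l_c = 25 − 14/2 = 18 mm → 1.2 × 18 × 10 × 430 / 1000 = 92.88 → r_n = 92.88 kN.
Interior bolts: l_c = 40 − 14 = 26 mm → 1.2 × 26 × 10 × 430 / 1000 = 134.2 → r_n = 123.8 kN.
R_n = 2 × 92.88 + 2 × 123.8 = 433.4 kN.
Design strength φR_n = 0.75 × 433.4 = 325 kN.

325 kN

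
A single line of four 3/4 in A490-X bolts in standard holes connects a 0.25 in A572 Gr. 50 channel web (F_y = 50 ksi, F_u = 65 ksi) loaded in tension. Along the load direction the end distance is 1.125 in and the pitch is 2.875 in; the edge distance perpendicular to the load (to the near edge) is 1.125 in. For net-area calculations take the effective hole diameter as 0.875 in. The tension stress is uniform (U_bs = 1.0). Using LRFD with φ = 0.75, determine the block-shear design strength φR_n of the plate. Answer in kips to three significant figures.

57.3 kips

Shear plane L_v = 1.125 + 3·2.875 = 9.75 in; A_gv = 9.75 × 0.25 = 2.438 in².
A_nv = (9.75 − 3.5·0.875) × 0.25 = 1.672 in².
A_nt = (1.125 − 0.5·0.875) × 0.25 = 0.1719 in².
0.6 F_u A_nv = 65.2 kips; 0.6 F_y A_gv = 73.12 kips → shear rupture governs the shear term.
R_n = 65.2 + 1.0 × 65 × 0.1719 = 76.38 kips.
Design strength φR_n = 0.75 × 76.38 = 57.3 kips.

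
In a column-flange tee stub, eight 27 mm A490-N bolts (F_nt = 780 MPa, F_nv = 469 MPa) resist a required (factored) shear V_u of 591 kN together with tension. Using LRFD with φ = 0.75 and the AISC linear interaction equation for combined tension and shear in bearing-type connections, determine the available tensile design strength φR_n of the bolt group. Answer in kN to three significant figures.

2500 kN

A_b = π·27²/4 = 572.6 mm²; f_rv = 591 × 1000 / (8 × 572.6) = 129 MPa.
F'_nt = 1.3 F_nt − (F_nt / φF_nv) f_rv = 1.3·780 − (780/(0.75·469))·129 = 727.9 MPa, capped at F_nt → F'_nt = 727.9 MPa.
R_n = F'_nt · A_b · n = 727.9 × 572.6 × 8 / 1000 = 3334 kN.
Design strength φR_n = 0.75 × 3334 = 2500 kN.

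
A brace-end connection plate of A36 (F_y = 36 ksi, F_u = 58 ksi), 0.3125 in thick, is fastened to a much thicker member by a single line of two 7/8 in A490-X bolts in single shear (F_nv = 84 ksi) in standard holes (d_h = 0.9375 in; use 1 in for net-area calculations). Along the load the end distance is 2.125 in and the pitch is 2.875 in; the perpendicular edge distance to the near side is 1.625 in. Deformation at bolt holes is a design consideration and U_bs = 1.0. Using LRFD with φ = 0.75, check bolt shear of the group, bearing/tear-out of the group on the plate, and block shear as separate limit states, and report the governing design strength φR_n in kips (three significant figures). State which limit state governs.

40.6 kips (block shear governs)

Bolt shear: A_b = π·0.875²/4 = 0.6013 in²; R_n = 84 × 0.6013 × 2 × 1 = 101 kips → 0.75 × 101 = 75.8 kips.
Bearing: edge l_c = 1.656, r_n = 36.02 kips; interior l_c = 1.938, r_n = 38.06 kips; R_n = 36.02 + 1·38.06 = 74.09 kips → 55.6 kips.
Block shear: A_gv = 1.562, A_nv = 1.094, A_nt = 0.3516 in²; R_n = min(0.6F_uA_nv, 0.6F_yA_gv) + U_bs·F_u·A_nt = 54.14 kips → 40.6 kips.
Block shear governs: 40.6 kips.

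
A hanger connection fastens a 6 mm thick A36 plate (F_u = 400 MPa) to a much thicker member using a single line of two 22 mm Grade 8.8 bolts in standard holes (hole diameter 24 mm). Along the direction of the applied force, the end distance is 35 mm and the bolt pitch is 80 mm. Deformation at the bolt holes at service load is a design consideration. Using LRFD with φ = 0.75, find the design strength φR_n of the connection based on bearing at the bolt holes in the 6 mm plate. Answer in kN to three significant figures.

145 kN

Per bolt r_n = 1.2 l_c t F_u ≤ 2.4 d t F_u; upper limit = 2.4 × 22 × 6 × 400 / 1000 = 126.7 kN.
Edge bolt: l_c = 35 − 24/2 = 23 mm → 1.2 × 23 × 6 × 400 / 1000 = 66.24 → r_n = 66.24 kN.
Interior bolts: l_c = 80 − 24 = 56 mm → 1.2 × 56 × 6 × 400 / 1000 = 161.3 → r_n = 126.7 kN.
R_n = 1 × 66.24 + 1 × 126.7 = 193 kN.
Design strength φR_n = 0.75 × 193 = 145 kN.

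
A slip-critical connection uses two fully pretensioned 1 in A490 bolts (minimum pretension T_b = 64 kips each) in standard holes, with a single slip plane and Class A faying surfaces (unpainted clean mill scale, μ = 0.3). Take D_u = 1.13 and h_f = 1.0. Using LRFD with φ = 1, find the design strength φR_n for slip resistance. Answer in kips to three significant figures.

R_n = μ · D_u · h_f · T_b · n_s · n_b = 0.3 × 1.13 × 1.0 × 64 × 1 × 2 = 43.39 kips.
Design strength φR_n = 1 × 43.39 = 43.4 kips.

43.4 kips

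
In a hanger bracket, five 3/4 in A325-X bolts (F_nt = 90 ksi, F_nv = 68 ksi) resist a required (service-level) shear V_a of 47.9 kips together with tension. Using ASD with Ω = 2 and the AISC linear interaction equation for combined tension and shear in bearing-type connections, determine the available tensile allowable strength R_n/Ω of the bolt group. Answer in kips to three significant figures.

A_b = π·0.75²/4 = 0.4418 in²; f_rv = 47.9 / (5 × 0.4418) = 21.68 ksi.
F'_nt = 1.3 F_nt − (Ω F_nt / F_nv) f_rv = 1.3·90 − (2·90/68)·21.68 = 59.6 ksi, capped at F_nt → F'_nt = 59.6 ksi.
R_n = F'_nt · A_b · n = 59.6 × 0.4418 × 5 = 131.7 kips.
Allowable strength R_n/Ω = 131.7 / 2 = 65.8 kips.

65.8 kips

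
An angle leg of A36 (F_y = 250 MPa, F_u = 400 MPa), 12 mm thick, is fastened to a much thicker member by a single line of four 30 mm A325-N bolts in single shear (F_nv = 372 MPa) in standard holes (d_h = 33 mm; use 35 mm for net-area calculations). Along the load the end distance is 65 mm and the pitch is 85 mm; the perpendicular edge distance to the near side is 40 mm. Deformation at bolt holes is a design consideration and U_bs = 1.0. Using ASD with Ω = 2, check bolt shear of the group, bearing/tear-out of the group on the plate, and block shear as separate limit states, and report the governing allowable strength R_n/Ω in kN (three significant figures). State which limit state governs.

Bolt shear: A_b = π·30²/4 = 706.9 mm²; R_n = 372 × 706.9 × 4 × 1 / 1000 = 1052 kN → 1052 / 2 = 526 kN.
Bearing: edge l_c = 48.5, r_n = 279.4 kN; interior l_c = 52, r_n = 299.5 kN; R_n = 279.4 + 3·299.5 = 1178 kN → 589 kN.
Block shear: A_gv = 3840, A_nv = 2370, A_nt = 270 mm²; R_n = min(0.6F_uA_nv, 0.6F_yA_gv) + U_bs·F_u·A_nt = 676.8 kN → 338 kN.
Block shear governs: 338 kN.

338 kN (block shear governs)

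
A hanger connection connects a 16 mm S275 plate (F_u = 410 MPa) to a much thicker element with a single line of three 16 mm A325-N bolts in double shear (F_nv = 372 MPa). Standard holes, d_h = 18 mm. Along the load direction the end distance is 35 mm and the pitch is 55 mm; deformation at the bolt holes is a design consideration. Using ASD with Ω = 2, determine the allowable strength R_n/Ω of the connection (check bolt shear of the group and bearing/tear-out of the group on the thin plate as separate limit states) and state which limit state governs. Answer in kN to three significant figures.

Bolt shear: A_b = π·16²/4 = 201.1 mm²; R_n = 372 × 201.1 × 3 × 2 / 1000 = 448.8 kN → 448.8 / 2 = 224 kN.
Bearing (1.2 l_c t F_u ≤ 2.4 d t F_u): upper limit = 2.4·16·16·410 / 1000 = 251.9 kN.
  Edge l_c = 35 − 18/2 = 26 → r_n = 204.7 kN; interior l_c = 55 − 18 = 37 → r_n = 251.9 kN.
  R_n,bearing = 1·204.7 + 2·251.9 = 708.5 kN → 708.5 / 2 = 354 kN.
Bolt shear governs: 224 kN.

224 kN (bolt shear governs)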